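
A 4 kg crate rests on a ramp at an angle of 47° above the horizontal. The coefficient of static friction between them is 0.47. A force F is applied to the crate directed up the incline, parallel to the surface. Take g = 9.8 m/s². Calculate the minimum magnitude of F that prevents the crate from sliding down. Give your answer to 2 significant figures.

The normal force is N = mg cos 47° = 26.734 N. With F at its minimum the crate is on the verge of sliding down, so static friction is at its maximum μ_s N = 0.47 × 26.734 = 12.565 N and acts up the slope.
Equilibrium along the incline: F + μ_s N = mg sin 47°, so F = 28.669 − 12.565 = 16.104 N.

16 N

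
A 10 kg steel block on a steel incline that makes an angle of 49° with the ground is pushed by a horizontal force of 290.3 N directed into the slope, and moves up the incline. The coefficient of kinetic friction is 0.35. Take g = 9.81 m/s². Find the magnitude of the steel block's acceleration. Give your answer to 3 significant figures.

The horizontal push has components F cos 49° = 290.3 × 0.6561 = 190.466 N up the incline and F sin 49° = 290.3 × 0.7547 = 219.089 N pressing into the surface.
The normal force is therefore N = mg cos 49° + F sin 49° = 64.363 + 219.089 = 283.452 N, and kinetic friction down the slope is μN = 0.35 × 283.452 = 99.208 N.
Along the incline: F cos 49° − mg sin 49° − μN = ma, so 190.466 − 74.036 − 99.208 = 10 a, giving a = 1.7222 m/s².

1.72 m/s²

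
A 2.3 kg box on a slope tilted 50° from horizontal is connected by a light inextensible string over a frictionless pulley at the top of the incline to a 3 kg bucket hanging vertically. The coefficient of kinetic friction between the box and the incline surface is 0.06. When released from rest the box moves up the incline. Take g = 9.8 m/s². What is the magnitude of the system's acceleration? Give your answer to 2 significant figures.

2.1 m/s²

For the box on the incline: the weight component along the slope is m₁g sin 50° = 2.3 × 9.8 × 0.7660 = 17.266 N and the normal force is N = m₁g cos 50° = 14.488 N.
Kinetic friction opposes the box's motion up the incline: f = μN = 0.06 × 14.488 = 0.869 N acting down the slope.
Newton's second law for the box (up-slope positive): T − 17.266 − 0.869 = 2.3 a. For the hanging bucket (downward positive): 3 × 9.8 − T = 3 a.
Adding the two equations eliminates T: 11.265 = 5.3 a, so a = 2.1255 m/s².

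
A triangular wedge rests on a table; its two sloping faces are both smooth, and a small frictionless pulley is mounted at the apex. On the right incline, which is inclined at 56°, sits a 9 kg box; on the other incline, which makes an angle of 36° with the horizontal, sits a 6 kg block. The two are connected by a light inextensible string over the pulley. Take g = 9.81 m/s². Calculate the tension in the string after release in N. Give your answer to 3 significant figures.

50.0 N

Resolve each weight along its own incline: the 9 kg mass has component 9 × 9.81 × sin 56° = 73.196 N down its slope, and the 6 kg mass has 6 × 9.81 × sin 36° = 34.597 N down its slope.
The 9 kg side's 73.196 N exceeds the other side's 34.597 N, so that mass slides down and the 6 kg mass slides up. Taking that direction as positive, Newton's second law for the whole system gives 73.196 − 34.597 = (9 + 6) a, so a = 38.599 / 15 = 2.5733 m/s².
For the 6 kg mass (up-slope positive): T − 34.597 = 6 × 2.5733, so T = 50.037 N.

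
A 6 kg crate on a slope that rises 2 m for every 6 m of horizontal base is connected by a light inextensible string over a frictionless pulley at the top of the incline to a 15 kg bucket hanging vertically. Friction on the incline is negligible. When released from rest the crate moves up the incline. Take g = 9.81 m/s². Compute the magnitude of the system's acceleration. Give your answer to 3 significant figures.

For the crate on the incline: the weight component along the slope is m₁g sin 18.43° = 6 × 9.81 × 0.3162 = 18.612 N and the normal force is N = m₁g cos 18.43° = 55.839 N.
Newton's second law for the crate (up-slope positive): T − 18.612 = 6 a. For the hanging bucket (downward positive): 15 × 9.81 − T = 15 a.
Adding the two equations eliminates T: 128.538 = 21 a, so a = 6.1209 m/s².

6.12 m/s²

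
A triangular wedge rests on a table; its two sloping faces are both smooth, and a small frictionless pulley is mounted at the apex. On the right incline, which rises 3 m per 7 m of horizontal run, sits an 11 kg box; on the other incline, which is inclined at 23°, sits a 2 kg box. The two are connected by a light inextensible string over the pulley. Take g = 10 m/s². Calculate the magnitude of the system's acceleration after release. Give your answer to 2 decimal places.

Resolve each weight along its own incline: the 11 kg mass has component 11 × 10 × sin 23.20° = 43.331 N down its slope, and the 2 kg mass has 2 × 10 × sin 23° = 7.815 N down its slope.
The 11 kg side's 43.331 N exceeds the other side's 7.815 N, so that mass slides down and the 2 kg mass slides up. Taking that direction as positive, Newton's second law for the whole system gives 43.331 − 7.815 = (11 + 2) a, so a = 35.516 / 13 = 2.7320 m/s².

2.73 m/s²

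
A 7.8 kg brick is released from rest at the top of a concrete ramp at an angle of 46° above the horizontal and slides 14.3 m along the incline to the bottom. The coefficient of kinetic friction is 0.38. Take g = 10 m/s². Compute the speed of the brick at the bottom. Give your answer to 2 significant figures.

11 m/s

The weight component along the incline is mg sin 46° = 56.109 N and the normal force is N = mg cos 46° = 54.183 N.
Friction up the slope is f = μN = 0.38 × 54.183 = 20.590 N, so the net downslope force is 56.109 − 20.590 = 35.519 N and a = 35.519 / 7.8 = 4.5537 m/s².
Starting from rest over a distance of 14.3 m, v² = 2aL = 2 × 4.5537 × 14.3 = 130.2358, so v = 11.4121 m/s.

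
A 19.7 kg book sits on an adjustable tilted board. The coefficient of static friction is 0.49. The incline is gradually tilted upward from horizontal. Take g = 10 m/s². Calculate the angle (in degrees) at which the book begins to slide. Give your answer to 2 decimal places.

26.10°

At the threshold of sliding, static friction is at its maximum μ_s N and exactly balances the weight component along the incline: mg sin θ = μ_s mg cos θ.
Hence tan θ = μ_s = 0.49, so θ = arctan(0.49) = 26.1049°.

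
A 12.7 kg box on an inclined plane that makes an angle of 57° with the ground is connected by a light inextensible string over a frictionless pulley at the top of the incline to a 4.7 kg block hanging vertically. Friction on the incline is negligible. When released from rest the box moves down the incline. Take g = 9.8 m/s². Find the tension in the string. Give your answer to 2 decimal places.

For the box on the incline: the weight component along the slope is m₁g sin 57° = 12.7 × 9.8 × 0.8387 = 104.385 N and the normal force is N = m₁g cos 57° = 67.786 N.
Newton's second law for the box (down-slope positive): 104.385 − T = 12.7 a. For the hanging block (upward positive): T − 4.7 × 9.8 = 4.7 a.
Adding the two equations eliminates T: 58.325 = 17.4 a, so a = 3.3520 m/s².
Then from the hanging block's equation, T = 4.7 × (9.8 + 3.3520) = 61.814 N.

61.81 N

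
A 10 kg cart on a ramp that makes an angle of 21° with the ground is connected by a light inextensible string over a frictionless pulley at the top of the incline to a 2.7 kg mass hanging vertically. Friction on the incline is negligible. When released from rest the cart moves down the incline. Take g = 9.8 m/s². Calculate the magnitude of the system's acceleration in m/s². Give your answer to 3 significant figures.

For the cart on the incline: the weight component along the slope is m₁g sin 21° = 10 × 9.8 × 0.3584 = 35.123 N and the normal force is N = m₁g cos 21° = 91.491 N.
Newton's second law for the cart (down-slope positive): 35.123 − T = 10 a. For the hanging mass (upward positive): T − 2.7 × 9.8 = 2.7 a.
Adding the two equations eliminates T: 8.663 = 12.7 a, so a = 0.6821 m/s².

0.682 m/s²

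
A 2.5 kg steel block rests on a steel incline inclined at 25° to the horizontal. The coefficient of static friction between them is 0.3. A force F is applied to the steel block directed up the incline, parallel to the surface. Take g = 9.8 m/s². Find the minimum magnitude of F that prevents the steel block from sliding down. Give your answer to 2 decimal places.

The normal force is N = mg cos 25° = 22.205 N. With F at its minimum the steel block is on the verge of sliding down, so static friction is at its maximum μ_s N = 0.3 × 22.205 = 6.661 N and acts up the slope.
Equilibrium along the incline: F + μ_s N = mg sin 25°, so F = 10.354 − 6.661 = 3.693 N.

3.69 N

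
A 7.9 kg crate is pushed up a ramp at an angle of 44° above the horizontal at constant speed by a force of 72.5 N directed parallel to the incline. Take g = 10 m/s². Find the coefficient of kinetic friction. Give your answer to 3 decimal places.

0.310

At constant speed ΣF = 0 along the incline. The applied 72.5 N acts up the slope; the weight component mg sin 44° = 54.878 N and kinetic friction μN both act down the slope.
So 72.5 = 54.878 + μ × 56.828, giving μ = (72.5 − 54.878) / 56.828 = 0.3101.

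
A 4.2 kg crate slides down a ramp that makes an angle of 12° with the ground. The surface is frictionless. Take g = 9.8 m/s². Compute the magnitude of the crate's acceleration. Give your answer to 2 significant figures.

2.0 m/s²

Resolving the weight along the incline: the component pulling the crate down the slope is mg sin 12° = 4.2 × 9.8 × 0.2079 = 8.557 N, and the normal force is N = mg cos 12° = 4.2 × 9.8 × 0.9781 = 40.259 N.
With no friction the net force along the incline is 8.557 N, so a = g sin 12° = 8.557 / 4.2 = 2.0374 m/s².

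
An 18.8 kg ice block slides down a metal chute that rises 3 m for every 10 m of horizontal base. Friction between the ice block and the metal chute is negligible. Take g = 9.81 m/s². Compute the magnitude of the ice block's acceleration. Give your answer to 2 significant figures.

2.8 m/s²

Resolving the weight along the incline: the component pulling the ice block down the slope is mg sin 16.70° = 18.8 × 9.81 × 0.2873 = 52.986 N, and the normal force is N = mg cos 16.70° = 18.8 × 9.81 × 0.9578 = 176.645 N.
With no friction the net force along the incline is 52.986 N, so a = g sin 16.70° = 52.986 / 18.8 = 2.8184 m/s².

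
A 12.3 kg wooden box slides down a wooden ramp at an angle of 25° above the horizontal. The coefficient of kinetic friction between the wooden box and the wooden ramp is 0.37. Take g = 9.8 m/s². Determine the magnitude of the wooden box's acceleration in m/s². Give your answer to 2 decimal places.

0.86 m/s²

Resolving the weight along the incline: the component pulling the wooden box down the slope is mg sin 25° = 12.3 × 9.8 × 0.4226 = 50.940 N, and the normal force is N = mg cos 25° = 12.3 × 9.8 × 0.9063 = 109.245 N.
Kinetic friction acts up the slope with magnitude f = μN = 0.37 × 109.245 = 40.421 N.
Net force along the incline is 50.940 − 40.421 = 10.519 N, so a = 10.519 / 12.3 = 0.8552 m/s².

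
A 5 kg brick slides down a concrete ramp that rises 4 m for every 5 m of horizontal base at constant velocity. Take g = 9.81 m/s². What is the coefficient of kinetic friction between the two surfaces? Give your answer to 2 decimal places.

0.80

At constant velocity the net force along the incline is zero: mg sin 38.66° = μ mg cos 38.66°.
So μ = tan 38.66° = 0.6247 / 0.7809 = 0.8000.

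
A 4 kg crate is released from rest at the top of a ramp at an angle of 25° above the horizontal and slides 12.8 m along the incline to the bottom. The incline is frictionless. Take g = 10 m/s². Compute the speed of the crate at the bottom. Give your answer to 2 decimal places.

The weight component along the incline is mg sin 25° = 16.905 N and the normal force is N = mg cos 25° = 36.252 N.
With no friction, a = g sin 25° = 4.2262 m/s².
Starting from rest over a distance of 12.8 m, v² = 2aL = 2 × 4.2262 × 12.8 = 108.1907, so v = 10.4015 m/s.

10.40 m/s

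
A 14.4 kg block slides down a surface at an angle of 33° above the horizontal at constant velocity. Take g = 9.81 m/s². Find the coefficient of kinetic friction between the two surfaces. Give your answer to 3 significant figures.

0.649

At constant velocity the net force along the incline is zero: mg sin 33° = μ mg cos 33°.
So μ = tan 33° = 0.5446 / 0.8387 = 0.6493.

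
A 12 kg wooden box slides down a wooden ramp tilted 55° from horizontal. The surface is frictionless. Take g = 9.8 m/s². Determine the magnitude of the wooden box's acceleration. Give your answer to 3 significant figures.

8.03 m/s²

Resolving the weight along the incline: the component pulling the wooden box down the slope is mg sin 55° = 12 × 9.8 × 0.8192 = 96.338 N, and the normal force is N = mg cos 55° = 12 × 9.8 × 0.5736 = 67.455 N.
With no friction the net force along the incline is 96.338 N, so a = g sin 55° = 96.338 / 12 = 8.0282 m/s².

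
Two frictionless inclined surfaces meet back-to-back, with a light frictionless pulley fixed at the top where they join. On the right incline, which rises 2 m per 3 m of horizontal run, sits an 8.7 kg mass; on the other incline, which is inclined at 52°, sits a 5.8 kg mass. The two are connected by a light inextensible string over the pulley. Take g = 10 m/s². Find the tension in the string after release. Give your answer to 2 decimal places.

Resolve each weight along its own incline: the 8.7 kg mass has component 8.7 × 10 × sin 33.69° = 48.259 N down its slope, and the 5.8 kg mass has 5.8 × 10 × sin 52° = 45.705 N down its slope.
The 8.7 kg side's 48.259 N exceeds the other side's 45.705 N, so that mass slides down and the 5.8 kg mass slides up. Taking that direction as positive, Newton's second law for the whole system gives 48.259 − 45.705 = (8.7 + 5.8) a, so a = 2.554 / 14.5 = 0.1761 m/s².
For the 5.8 kg mass (up-slope positive): T − 45.705 = 5.8 × 0.1761, so T = 46.726 N.

46.73 N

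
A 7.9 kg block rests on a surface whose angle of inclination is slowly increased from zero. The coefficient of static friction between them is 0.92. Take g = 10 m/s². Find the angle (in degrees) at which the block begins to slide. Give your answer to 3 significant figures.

42.6°

At the threshold of sliding, static friction is at its maximum μ_s N and exactly balances the weight component along the incline: mg sin θ = μ_s mg cos θ.
Hence tan θ = μ_s = 0.92, so θ = arctan(0.92) = 42.6141°.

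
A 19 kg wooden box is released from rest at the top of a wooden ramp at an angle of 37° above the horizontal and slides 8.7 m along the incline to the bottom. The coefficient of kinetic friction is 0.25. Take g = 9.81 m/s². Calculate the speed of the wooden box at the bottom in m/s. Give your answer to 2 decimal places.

The weight component along the incline is mg sin 37° = 112.172 N and the normal force is N = mg cos 37° = 148.858 N.
Friction up the slope is f = μN = 0.25 × 148.858 = 37.215 N, so the net downslope force is 112.172 − 37.215 = 74.957 N and a = 74.957 / 19 = 3.9451 m/s².
Starting from rest over a distance of 8.7 m, v² = 2aL = 2 × 3.9451 × 8.7 = 68.6447, so v = 8.2852 m/s.

8.29 m/s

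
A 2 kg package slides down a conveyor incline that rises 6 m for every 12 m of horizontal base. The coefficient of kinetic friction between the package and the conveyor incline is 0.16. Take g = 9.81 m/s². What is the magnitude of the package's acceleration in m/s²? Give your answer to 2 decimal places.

Resolving the weight along the incline: the component pulling the package down the slope is mg sin 26.57° = 2 × 9.81 × 0.4472 = 8.774 N, and the normal force is N = mg cos 26.57° = 2 × 9.81 × 0.8944 = 17.548 N.
Kinetic friction acts up the slope with magnitude f = μN = 0.16 × 17.548 = 2.808 N.
Net force along the incline is 8.774 − 2.808 = 5.966 N, so a = 5.966 / 2 = 2.9830 m/s².

2.98 m/s²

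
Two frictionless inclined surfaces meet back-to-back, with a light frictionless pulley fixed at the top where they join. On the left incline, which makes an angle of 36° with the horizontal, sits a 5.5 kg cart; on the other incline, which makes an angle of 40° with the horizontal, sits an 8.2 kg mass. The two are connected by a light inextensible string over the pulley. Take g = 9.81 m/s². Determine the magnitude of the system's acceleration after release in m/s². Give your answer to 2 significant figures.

1.5 m/s²

Resolve each weight along its own incline: the 5.5 kg mass has component 5.5 × 9.81 × sin 36° = 31.714 N down its slope, and the 8.2 kg mass has 8.2 × 9.81 × sin 40° = 51.707 N down its slope.
The 8.2 kg side's 51.707 N exceeds the other side's 31.714 N, so that mass slides down and the 5.5 kg mass slides up. Taking that direction as positive, Newton's second law for the whole system gives 51.707 − 31.714 = (5.5 + 8.2) a, so a = 19.993 / 13.7 = 1.4593 m/s².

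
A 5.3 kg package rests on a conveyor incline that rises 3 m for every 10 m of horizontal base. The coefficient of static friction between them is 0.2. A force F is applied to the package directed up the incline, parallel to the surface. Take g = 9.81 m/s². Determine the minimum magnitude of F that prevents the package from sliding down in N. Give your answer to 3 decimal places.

The normal force is N = mg cos 16.70° = 49.800 N. With F at its minimum the package is on the verge of sliding down, so static friction is at its maximum μ_s N = 0.2 × 49.800 = 9.960 N and acts up the slope.
Equilibrium along the incline: F + μ_s N = mg sin 16.70°, so F = 14.940 − 9.960 = 4.980 N.

4.980 N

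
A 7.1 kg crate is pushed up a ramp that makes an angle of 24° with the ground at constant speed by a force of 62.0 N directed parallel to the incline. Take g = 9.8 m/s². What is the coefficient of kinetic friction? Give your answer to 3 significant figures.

0.530

At constant speed ΣF = 0 along the incline. The applied 62.0 N acts up the slope; the weight component mg sin 24° = 28.301 N and kinetic friction μN both act down the slope.
So 62.0 = 28.301 + μ × 63.564, giving μ = (62.0 − 28.301) / 63.564 = 0.5302.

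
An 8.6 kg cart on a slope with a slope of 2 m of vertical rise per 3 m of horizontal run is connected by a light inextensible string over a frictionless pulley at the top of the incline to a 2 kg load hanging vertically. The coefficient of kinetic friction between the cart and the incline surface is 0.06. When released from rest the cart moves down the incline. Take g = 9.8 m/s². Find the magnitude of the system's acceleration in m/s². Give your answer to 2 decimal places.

2.16 m/s²

For the cart on the incline: the weight component along the slope is m₁g sin 33.69° = 8.6 × 9.8 × 0.5547 = 46.750 N and the normal force is N = m₁g cos 33.69° = 70.125 N.
Kinetic friction opposes the cart's motion down the incline: f = μN = 0.06 × 70.125 = 4.207 N acting up the slope.
Newton's second law for the cart (down-slope positive): 46.750 − 4.207 − T = 8.6 a. For the hanging load (upward positive): T − 2 × 9.8 = 2 a.
Adding the two equations eliminates T: 22.943 = 10.6 a, so a = 2.1644 m/s².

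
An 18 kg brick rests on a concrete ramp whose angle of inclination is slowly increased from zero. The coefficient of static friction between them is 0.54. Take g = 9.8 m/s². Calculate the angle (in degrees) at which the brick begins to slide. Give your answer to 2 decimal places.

28.37°

At the threshold of sliding, static friction is at its maximum μ_s N and exactly balances the weight component along the incline: mg sin θ = μ_s mg cos θ.
Hence tan θ = μ_s = 0.54, so θ = arctan(0.54) = 28.3690°.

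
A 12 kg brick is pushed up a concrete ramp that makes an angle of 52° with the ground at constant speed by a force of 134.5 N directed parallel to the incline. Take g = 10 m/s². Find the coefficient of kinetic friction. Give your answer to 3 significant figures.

0.541

At constant speed ΣF = 0 along the incline. The applied 134.5 N acts up the slope; the weight component mg sin 52° = 94.561 N and kinetic friction μN both act down the slope.
So 134.5 = 94.561 + μ × 73.879, giving μ = (134.5 − 94.561) / 73.879 = 0.5406.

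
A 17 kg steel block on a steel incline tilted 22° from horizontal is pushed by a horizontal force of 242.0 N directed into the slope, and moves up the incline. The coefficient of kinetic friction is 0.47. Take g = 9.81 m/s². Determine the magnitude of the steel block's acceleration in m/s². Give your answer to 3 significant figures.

2.74 m/s²

The horizontal push has components F cos 22° = 242.0 × 0.9272 = 224.382 N up the incline and F sin 22° = 242.0 × 0.3746 = 90.653 N pressing into the surface.
The normal force is therefore N = mg cos 22° + F sin 22° = 154.629 + 90.653 = 245.282 N, and kinetic friction down the slope is μN = 0.47 × 245.282 = 115.283 N.
Along the incline: F cos 22° − mg sin 22° − μN = ma, so 224.382 − 62.472 − 115.283 = 17 a, giving a = 2.7428 m/s².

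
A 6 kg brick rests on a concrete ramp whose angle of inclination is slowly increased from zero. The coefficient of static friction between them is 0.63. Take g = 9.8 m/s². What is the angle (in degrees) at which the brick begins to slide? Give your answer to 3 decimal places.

At the threshold of sliding, static friction is at its maximum μ_s N and exactly balances the weight component along the incline: mg sin θ = μ_s mg cos θ.
Hence tan θ = μ_s = 0.63, so θ = arctan(0.63) = 32.2109°.

32.211°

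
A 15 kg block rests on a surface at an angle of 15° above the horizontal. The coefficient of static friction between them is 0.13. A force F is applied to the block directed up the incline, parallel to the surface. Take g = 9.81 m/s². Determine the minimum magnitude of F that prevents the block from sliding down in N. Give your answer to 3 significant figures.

19.6 N

The normal force is N = mg cos 15° = 142.136 N. With F at its minimum the block is on the verge of sliding down, so static friction is at its maximum μ_s N = 0.13 × 142.136 = 18.478 N and acts up the slope.
Equilibrium along the incline: F + μ_s N = mg sin 15°, so F = 38.085 − 18.478 = 19.607 N.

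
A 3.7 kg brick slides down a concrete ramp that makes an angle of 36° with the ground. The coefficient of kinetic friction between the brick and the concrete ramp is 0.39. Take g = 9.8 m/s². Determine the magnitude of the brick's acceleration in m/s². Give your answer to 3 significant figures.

Resolving the weight along the incline: the component pulling the brick down the slope is mg sin 36° = 3.7 × 9.8 × 0.5878 = 21.314 N, and the normal force is N = mg cos 36° = 3.7 × 9.8 × 0.8090 = 29.334 N.
Kinetic friction acts up the slope with magnitude f = μN = 0.39 × 29.334 = 11.440 N.
Net force along the incline is 21.314 − 11.440 = 9.874 N, so a = 9.874 / 3.7 = 2.6686 m/s².

2.67 m/s²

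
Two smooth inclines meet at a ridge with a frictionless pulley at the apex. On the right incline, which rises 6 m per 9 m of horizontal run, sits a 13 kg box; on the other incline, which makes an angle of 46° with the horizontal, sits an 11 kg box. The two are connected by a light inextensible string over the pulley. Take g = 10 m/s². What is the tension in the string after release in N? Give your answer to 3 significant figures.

Resolve each weight along its own incline: the 13 kg mass has component 13 × 10 × sin 33.69° = 72.111 N down its slope, and the 11 kg mass has 11 × 10 × sin 46° = 79.127 N down its slope.
The 11 kg side's 79.127 N exceeds the other side's 72.111 N, so that mass slides down and the 13 kg mass slides up. Taking that direction as positive, Newton's second law for the whole system gives 79.127 − 72.111 = (13 + 11) a, so a = 7.016 / 24 = 0.2923 m/s².
For the 13 kg mass (up-slope positive): T − 72.111 = 13 × 0.2923, so T = 75.911 N.

75.9 N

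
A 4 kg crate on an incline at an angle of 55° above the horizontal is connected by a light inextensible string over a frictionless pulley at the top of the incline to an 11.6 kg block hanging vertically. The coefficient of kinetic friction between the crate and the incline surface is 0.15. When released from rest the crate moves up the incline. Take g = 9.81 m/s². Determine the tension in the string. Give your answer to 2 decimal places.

55.59 N

For the crate on the incline: the weight component along the slope is m₁g sin 55° = 4 × 9.81 × 0.8192 = 32.145 N and the normal force is N = m₁g cos 55° = 22.507 N.
Kinetic friction opposes the crate's motion up the incline: f = μN = 0.15 × 22.507 = 3.376 N acting down the slope.
Newton's second law for the crate (up-slope positive): T − 32.145 − 3.376 = 4 a. For the hanging block (downward positive): 11.6 × 9.81 − T = 11.6 a.
Adding the two equations eliminates T: 78.275 = 15.6 a, so a = 5.0176 m/s².
Then from the hanging block's equation, T = 11.6 × (9.81 − 5.0176) = 55.592 N.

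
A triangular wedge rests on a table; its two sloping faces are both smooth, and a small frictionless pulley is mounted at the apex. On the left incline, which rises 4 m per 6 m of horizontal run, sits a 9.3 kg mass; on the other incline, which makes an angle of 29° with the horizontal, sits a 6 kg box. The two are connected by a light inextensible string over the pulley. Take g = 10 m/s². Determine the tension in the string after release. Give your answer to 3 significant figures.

Resolve each weight along its own incline: the 9.3 kg mass has component 9.3 × 10 × sin 33.69° = 51.587 N down its slope, and the 6 kg mass has 6 × 10 × sin 29° = 29.089 N down its slope.
The 9.3 kg side's 51.587 N exceeds the other side's 29.089 N, so that mass slides down and the 6 kg mass slides up. Taking that direction as positive, Newton's second law for the whole system gives 51.587 − 29.089 = (9.3 + 6) a, so a = 22.498 / 15.3 = 1.4705 m/s².
For the 6 kg mass (up-slope positive): T − 29.089 = 6 × 1.4705, so T = 37.912 N.

37.9 N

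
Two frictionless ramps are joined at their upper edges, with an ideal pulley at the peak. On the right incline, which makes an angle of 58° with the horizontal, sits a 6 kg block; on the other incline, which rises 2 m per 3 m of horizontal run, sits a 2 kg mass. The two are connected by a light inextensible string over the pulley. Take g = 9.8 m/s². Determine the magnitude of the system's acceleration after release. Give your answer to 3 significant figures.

4.87 m/s²

Resolve each weight along its own incline: the 6 kg mass has component 6 × 9.8 × sin 58° = 49.865 N down its slope, and the 2 kg mass has 2 × 9.8 × sin 33.69° = 10.872 N down its slope.
The 6 kg side's 49.865 N exceeds the other side's 10.872 N, so that mass slides down and the 2 kg mass slides up. Taking that direction as positive, Newton's second law for the whole system gives 49.865 − 10.872 = (6 + 2) a, so a = 38.993 / 8 = 4.8741 m/s².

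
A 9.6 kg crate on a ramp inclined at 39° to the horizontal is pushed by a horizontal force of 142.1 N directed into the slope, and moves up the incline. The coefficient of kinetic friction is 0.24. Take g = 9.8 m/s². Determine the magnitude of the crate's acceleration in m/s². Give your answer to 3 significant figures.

1.27 m/s²

The horizontal push has components F cos 39° = 142.1 × 0.7771 = 110.426 N up the incline and F sin 39° = 142.1 × 0.6293 = 89.424 N pressing into the surface.
The normal force is therefore N = mg cos 39° + F sin 39° = 73.110 + 89.424 = 162.534 N, and kinetic friction down the slope is μN = 0.24 × 162.534 = 39.008 N.
Along the incline: F cos 39° − mg sin 39° − μN = ma, so 110.426 − 59.205 − 39.008 = 9.6 a, giving a = 1.2722 m/s².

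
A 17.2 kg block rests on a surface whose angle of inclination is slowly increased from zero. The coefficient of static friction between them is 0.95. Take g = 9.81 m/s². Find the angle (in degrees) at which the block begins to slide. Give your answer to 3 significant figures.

At the threshold of sliding, static friction is at its maximum μ_s N and exactly balances the weight component along the incline: mg sin θ = μ_s mg cos θ.
Hence tan θ = μ_s = 0.95, so θ = arctan(0.95) = 43.5312°.

43.5°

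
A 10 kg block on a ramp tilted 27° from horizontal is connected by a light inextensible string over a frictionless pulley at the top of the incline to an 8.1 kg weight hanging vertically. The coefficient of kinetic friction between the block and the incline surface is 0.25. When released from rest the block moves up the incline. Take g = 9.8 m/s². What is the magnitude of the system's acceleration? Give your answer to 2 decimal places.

For the block on the incline: the weight component along the slope is m₁g sin 27° = 10 × 9.8 × 0.4540 = 44.492 N and the normal force is N = m₁g cos 27° = 87.319 N.
Kinetic friction opposes the block's motion up the incline: f = μN = 0.25 × 87.319 = 21.830 N acting down the slope.
Newton's second law for the block (up-slope positive): T − 44.492 − 21.830 = 10 a. For the hanging weight (downward positive): 8.1 × 9.8 − T = 8.1 a.
Adding the two equations eliminates T: 13.058 = 18.1 a, so a = 0.7214 m/s².

0.72 m/s²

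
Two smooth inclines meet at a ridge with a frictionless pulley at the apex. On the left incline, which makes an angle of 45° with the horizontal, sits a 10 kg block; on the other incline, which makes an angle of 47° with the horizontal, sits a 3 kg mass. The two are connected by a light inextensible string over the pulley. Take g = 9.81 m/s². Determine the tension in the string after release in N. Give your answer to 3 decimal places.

32.565 N

Resolve each weight along its own incline: the 10 kg mass has component 10 × 9.81 × sin 45° = 69.367 N down its slope, and the 3 kg mass has 3 × 9.81 × sin 47° = 21.524 N down its slope.
The 10 kg side's 69.367 N exceeds the other side's 21.524 N, so that mass slides down and the 3 kg mass slides up. Taking that direction as positive, Newton's second law for the whole system gives 69.367 − 21.524 = (10 + 3) a, so a = 47.843 / 13 = 3.6802 m/s².
For the 3 kg mass (up-slope positive): T − 21.524 = 3 × 3.6802, so T = 32.565 N.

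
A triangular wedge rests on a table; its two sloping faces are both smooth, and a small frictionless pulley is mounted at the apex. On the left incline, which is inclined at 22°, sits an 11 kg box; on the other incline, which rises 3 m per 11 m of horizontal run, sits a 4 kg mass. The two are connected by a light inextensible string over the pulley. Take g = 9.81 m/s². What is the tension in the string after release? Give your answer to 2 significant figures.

18 N

Resolve each weight along its own incline: the 11 kg mass has component 11 × 9.81 × sin 22° = 40.424 N down its slope, and the 4 kg mass has 4 × 9.81 × sin 15.26° = 10.325 N down its slope.
The 11 kg side's 40.424 N exceeds the other side's 10.325 N, so that mass slides down and the 4 kg mass slides up. Taking that direction as positive, Newton's second law for the whole system gives 40.424 − 10.325 = (11 + 4) a, so a = 30.099 / 15 = 2.0066 m/s².
For the 4 kg mass (up-slope positive): T − 10.325 = 4 × 2.0066, so T = 18.351 N.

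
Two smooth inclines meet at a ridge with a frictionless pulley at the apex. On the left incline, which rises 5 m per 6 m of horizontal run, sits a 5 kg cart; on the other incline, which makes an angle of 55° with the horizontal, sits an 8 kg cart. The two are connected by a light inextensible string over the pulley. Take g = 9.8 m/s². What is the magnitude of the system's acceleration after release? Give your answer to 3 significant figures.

Resolve each weight along its own incline: the 5 kg mass has component 5 × 9.8 × sin 39.81° = 31.369 N down its slope, and the 8 kg mass has 8 × 9.8 × sin 55° = 64.222 N down its slope.
The 8 kg side's 64.222 N exceeds the other side's 31.369 N, so that mass slides down and the 5 kg mass slides up. Taking that direction as positive, Newton's second law for the whole system gives 64.222 − 31.369 = (5 + 8) a, so a = 32.853 / 13 = 2.5272 m/s².

2.53 m/s²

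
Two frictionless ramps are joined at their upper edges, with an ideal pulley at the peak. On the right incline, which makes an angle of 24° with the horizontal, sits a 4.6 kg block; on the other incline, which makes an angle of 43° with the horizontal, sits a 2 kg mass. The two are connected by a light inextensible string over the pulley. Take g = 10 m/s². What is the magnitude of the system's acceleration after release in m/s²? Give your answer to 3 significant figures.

Resolve each weight along its own incline: the 4.6 kg mass has component 4.6 × 10 × sin 24° = 18.710 N down its slope, and the 2 kg mass has 2 × 10 × sin 43° = 13.640 N down its slope.
The 4.6 kg side's 18.710 N exceeds the other side's 13.640 N, so that mass slides down and the 2 kg mass slides up. Taking that direction as positive, Newton's second law for the whole system gives 18.710 − 13.640 = (4.6 + 2) a, so a = 5.070 / 6.6 = 0.7682 m/s².

0.768 m/s²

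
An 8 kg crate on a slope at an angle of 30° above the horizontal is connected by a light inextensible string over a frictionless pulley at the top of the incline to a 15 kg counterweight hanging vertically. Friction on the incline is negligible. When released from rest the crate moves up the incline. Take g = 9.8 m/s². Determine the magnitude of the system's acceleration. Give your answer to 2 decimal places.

For the crate on the incline: the weight component along the slope is m₁g sin 30° = 8 × 9.8 × 0.5000 = 39.200 N and the normal force is N = m₁g cos 30° = 67.896 N.
Newton's second law for the crate (up-slope positive): T − 39.200 = 8 a. For the hanging counterweight (downward positive): 15 × 9.8 − T = 15 a.
Adding the two equations eliminates T: 107.800 = 23 a, so a = 4.6870 m/s².

4.69 m/s²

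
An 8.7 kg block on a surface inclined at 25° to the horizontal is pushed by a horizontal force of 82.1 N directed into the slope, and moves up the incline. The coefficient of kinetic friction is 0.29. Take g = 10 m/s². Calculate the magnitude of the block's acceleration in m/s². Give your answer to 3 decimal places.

The horizontal push has components F cos 25° = 82.1 × 0.9063 = 74.407 N up the incline and F sin 25° = 82.1 × 0.4226 = 34.695 N pressing into the surface.
The normal force is therefore N = mg cos 25° + F sin 25° = 78.848 + 34.695 = 113.543 N, and kinetic friction down the slope is μN = 0.29 × 113.543 = 32.927 N.
Along the incline: F cos 25° − mg sin 25° − μN = ma, so 74.407 − 36.766 − 32.927 = 8.7 a, giving a = 0.5418 m/s².

0.542 m/s²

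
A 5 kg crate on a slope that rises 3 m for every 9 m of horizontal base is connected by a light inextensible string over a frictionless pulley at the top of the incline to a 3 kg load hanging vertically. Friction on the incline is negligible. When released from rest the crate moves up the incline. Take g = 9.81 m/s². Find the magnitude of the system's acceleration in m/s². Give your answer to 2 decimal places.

1.74 m/s²

For the crate on the incline: the weight component along the slope is m₁g sin 18.43° = 5 × 9.81 × 0.3162 = 15.510 N and the normal force is N = m₁g cos 18.43° = 46.533 N.
Newton's second law for the crate (up-slope positive): T − 15.510 = 5 a. For the hanging load (downward positive): 3 × 9.81 − T = 3 a.
Adding the two equations eliminates T: 13.920 = 8 a, so a = 1.7400 m/s².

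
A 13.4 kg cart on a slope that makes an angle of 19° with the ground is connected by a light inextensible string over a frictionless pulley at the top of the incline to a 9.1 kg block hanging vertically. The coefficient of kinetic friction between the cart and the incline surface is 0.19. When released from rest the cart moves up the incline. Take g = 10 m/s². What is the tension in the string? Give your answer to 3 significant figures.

81.6 N

For the cart on the incline: the weight component along the slope is m₁g sin 19° = 13.4 × 10 × 0.3256 = 43.630 N and the normal force is N = m₁g cos 19° = 126.699 N.
Kinetic friction opposes the cart's motion up the incline: f = μN = 0.19 × 126.699 = 24.073 N acting down the slope.
Newton's second law for the cart (up-slope positive): T − 43.630 − 24.073 = 13.4 a. For the hanging block (downward positive): 9.1 × 10 − T = 9.1 a.
Adding the two equations eliminates T: 23.297 = 22.5 a, so a = 1.0354 m/s².
Then from the hanging block's equation, T = 9.1 × (10 − 1.0354) = 81.578 N.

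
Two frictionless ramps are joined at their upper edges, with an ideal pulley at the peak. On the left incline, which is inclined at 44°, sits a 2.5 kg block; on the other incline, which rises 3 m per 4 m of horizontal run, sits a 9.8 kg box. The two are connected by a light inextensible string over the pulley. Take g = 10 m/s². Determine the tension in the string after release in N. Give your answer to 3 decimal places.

25.788 N

Resolve each weight along its own incline: the 2.5 kg mass has component 2.5 × 10 × sin 44° = 17.366 N down its slope, and the 9.8 kg mass has 9.8 × 10 × sin 36.87° = 58.800 N down its slope.
The 9.8 kg side's 58.800 N exceeds the other side's 17.366 N, so that mass slides down and the 2.5 kg mass slides up. Taking that direction as positive, Newton's second law for the whole system gives 58.800 − 17.366 = (2.5 + 9.8) a, so a = 41.434 / 12.3 = 3.3686 m/s².
For the 2.5 kg mass (up-slope positive): T − 17.366 = 2.5 × 3.3686, so T = 25.788 N.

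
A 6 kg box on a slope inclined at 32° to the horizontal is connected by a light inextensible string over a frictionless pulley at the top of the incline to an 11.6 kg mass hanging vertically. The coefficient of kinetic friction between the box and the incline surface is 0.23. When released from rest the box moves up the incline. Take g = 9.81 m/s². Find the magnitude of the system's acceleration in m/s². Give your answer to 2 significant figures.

For the box on the incline: the weight component along the slope is m₁g sin 32° = 6 × 9.81 × 0.5299 = 31.190 N and the normal force is N = m₁g cos 32° = 49.916 N.
Kinetic friction opposes the box's motion up the incline: f = μN = 0.23 × 49.916 = 11.481 N acting down the slope.
Newton's second law for the box (up-slope positive): T − 31.190 − 11.481 = 6 a. For the hanging mass (downward positive): 11.6 × 9.81 − T = 11.6 a.
Adding the two equations eliminates T: 71.125 = 17.6 a, so a = 4.0412 m/s².

4.0 m/s²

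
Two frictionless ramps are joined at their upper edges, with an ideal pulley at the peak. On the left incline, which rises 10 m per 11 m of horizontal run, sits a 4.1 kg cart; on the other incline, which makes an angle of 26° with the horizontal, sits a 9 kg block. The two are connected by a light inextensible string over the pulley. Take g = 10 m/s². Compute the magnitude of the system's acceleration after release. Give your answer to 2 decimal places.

Resolve each weight along its own incline: the 4.1 kg mass has component 4.1 × 10 × sin 42.27° = 27.580 N down its slope, and the 9 kg mass has 9 × 10 × sin 26° = 39.453 N down its slope.
The 9 kg side's 39.453 N exceeds the other side's 27.580 N, so that mass slides down and the 4.1 kg mass slides up. Taking that direction as positive, Newton's second law for the whole system gives 39.453 − 27.580 = (4.1 + 9) a, so a = 11.873 / 13.1 = 0.9063 m/s².

0.91 m/s²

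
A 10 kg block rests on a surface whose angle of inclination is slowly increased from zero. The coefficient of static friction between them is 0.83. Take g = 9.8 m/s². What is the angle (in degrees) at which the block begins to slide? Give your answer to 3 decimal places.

39.693°

At the threshold of sliding, static friction is at its maximum μ_s N and exactly balances the weight component along the incline: mg sin θ = μ_s mg cos θ.
Hence tan θ = μ_s = 0.83, so θ = arctan(0.83) = 39.6927°.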